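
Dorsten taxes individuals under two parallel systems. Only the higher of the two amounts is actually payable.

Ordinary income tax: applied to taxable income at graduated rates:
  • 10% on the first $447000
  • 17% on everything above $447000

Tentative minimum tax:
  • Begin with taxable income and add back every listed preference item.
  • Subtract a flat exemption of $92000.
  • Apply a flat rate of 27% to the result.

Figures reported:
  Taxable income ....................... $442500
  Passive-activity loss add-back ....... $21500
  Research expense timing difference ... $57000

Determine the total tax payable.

Ordinary income tax:
  $442500 × 10% = $44250

Tentative minimum tax:
  Adjusted income: $442500 + $21500 + $57000 = $521000
  Less exemption $92000 → base $429000
  $429000 × 27% = $115830

$115830 > $44250, so the tentative minimum tax is the binding amount.

$115830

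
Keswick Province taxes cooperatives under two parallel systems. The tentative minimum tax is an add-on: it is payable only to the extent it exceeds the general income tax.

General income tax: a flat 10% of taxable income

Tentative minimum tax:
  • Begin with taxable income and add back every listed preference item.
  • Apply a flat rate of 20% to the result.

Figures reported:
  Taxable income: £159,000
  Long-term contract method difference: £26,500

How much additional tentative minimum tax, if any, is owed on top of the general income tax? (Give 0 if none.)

£21,200

General income tax:
  £159,000 × 10% = £15,900

Tentative minimum tax:
  Adjusted income: £159,000 + £26,500 = £185,500
  £185,500 × 20% = £37,100

Excess of tentative minimum tax over general income tax: £37,100 − £15,900 = £21,200.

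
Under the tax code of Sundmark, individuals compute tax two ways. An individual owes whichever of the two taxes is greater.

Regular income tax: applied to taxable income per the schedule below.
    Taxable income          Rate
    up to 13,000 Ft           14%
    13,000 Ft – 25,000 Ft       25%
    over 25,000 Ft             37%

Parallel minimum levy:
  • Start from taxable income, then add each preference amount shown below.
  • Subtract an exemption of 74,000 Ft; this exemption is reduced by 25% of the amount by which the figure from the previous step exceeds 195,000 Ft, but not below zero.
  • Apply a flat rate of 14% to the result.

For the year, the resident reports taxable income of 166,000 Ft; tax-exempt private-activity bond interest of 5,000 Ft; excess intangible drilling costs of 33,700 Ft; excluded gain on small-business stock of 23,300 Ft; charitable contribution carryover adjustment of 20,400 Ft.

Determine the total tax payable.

56,990 Ft

Parallel minimum levy:
  Adjusted income: 166,000 Ft + 5,000 Ft + 33,700 Ft + 23,300 Ft + 20,400 Ft = 248,400 Ft
  Exemption: 74,000 Ft − 25% × (248,400 Ft − 195,000 Ft) = 74,000 Ft − 13,350 Ft = 60,650 Ft
  Base: 248,400 Ft − 60,650 Ft = 187,750 Ft
  187,750 Ft × 14% = 26,285 Ft

Regular income tax:
  13,000 Ft × 14% = 1,820 Ft
  12,000 Ft × 25% = 3,000 Ft
  141,000 Ft × 37% = 52,170 Ft
  → 56,990 Ft

56,990 Ft > 26,285 Ft, so the regular income tax governs.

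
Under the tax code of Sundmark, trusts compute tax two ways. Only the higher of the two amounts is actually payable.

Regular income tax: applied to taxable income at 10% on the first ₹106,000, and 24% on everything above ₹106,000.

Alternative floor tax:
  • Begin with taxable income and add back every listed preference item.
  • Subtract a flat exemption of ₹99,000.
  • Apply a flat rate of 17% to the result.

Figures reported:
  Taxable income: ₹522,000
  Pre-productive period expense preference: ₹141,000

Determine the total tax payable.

₹110,440

Alternative floor tax:
  Adjusted income: ₹522,000 + ₹141,000 = ₹663,000
  Less exemption ₹99,000 → base ₹564,000
  ₹564,000 × 17% = ₹95,880

Regular income tax:
  ₹106,000 × 10% = ₹10,600
  ₹416,000 × 24% = ₹99,840
  → ₹110,440

₹110,440 > ₹95,880, so the regular income tax governs.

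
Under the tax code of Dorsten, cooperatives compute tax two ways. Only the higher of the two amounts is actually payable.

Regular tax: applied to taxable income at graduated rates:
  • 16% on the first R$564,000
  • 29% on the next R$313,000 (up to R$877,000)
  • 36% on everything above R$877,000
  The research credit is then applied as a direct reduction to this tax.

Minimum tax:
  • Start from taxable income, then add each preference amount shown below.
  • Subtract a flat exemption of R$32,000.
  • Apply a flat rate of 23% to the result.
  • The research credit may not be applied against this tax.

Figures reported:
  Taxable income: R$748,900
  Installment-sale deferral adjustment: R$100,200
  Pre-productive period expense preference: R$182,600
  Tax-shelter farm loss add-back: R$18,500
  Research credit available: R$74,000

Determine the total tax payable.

Regular tax:
  R$564,000 × 16% = R$90,240
  R$184,900 × 29% = R$53,621
  → R$143,861
  Less research credit R$74,000 → R$69,861

Minimum tax:
  Adjusted income: R$748,900 + R$100,200 + R$182,600 + R$18,500 = R$1,050,200
  Less exemption R$32,000 → base R$1,018,200
  R$1,018,200 × 23% = R$234,186

R$234,186 > R$69,861, so the minimum tax is the binding amount.

R$234,186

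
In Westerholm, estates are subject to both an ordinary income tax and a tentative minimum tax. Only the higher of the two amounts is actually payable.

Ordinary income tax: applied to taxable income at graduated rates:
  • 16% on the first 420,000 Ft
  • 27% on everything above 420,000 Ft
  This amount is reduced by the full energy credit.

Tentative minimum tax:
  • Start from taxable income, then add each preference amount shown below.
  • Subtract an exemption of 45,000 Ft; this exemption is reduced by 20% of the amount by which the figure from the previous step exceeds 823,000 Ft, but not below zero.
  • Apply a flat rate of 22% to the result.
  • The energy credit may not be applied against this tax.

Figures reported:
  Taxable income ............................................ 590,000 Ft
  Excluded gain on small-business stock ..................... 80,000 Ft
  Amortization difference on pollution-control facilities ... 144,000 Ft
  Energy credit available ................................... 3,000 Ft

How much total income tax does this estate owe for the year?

Tentative minimum tax:
  Adjusted income: 590,000 Ft + 80,000 Ft + 144,000 Ft = 814,000 Ft
  Exemption: 814,000 Ft ≤ 823,000 Ft, so full 45,000 Ft applies
  Base: 814,000 Ft − 45,000 Ft = 769,000 Ft
  769,000 Ft × 22% = 169,180 Ft

Ordinary income tax:
  420,000 Ft × 16% = 67,200 Ft
  170,000 Ft × 27% = 45,900 Ft
  → 113,100 Ft
  Less energy credit 3,000 Ft → 110,100 Ft

169,180 Ft > 110,100 Ft, so the tentative minimum tax is the binding amount.

169,180 Ft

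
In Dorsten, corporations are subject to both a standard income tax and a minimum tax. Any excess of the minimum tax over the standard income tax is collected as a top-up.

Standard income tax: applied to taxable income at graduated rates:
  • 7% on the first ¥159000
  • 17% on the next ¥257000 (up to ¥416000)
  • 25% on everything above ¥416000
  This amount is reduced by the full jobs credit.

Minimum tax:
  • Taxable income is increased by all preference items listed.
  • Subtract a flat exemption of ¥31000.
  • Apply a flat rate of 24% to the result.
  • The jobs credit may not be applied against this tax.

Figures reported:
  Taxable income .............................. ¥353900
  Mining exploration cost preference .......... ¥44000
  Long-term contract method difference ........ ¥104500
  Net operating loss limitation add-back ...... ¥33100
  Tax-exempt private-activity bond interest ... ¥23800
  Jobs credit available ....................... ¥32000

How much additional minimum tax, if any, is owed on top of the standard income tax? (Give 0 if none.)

¥114529

Standard income tax:
  ¥159000 × 7% = ¥11130
  ¥194900 × 17% = ¥33133
  → ¥44263
  Less jobs credit ¥32000 → ¥12263

Minimum tax:
  Adjusted income: ¥353900 + ¥44000 + ¥104500 + ¥33100 + ¥23800 = ¥559300
  Less exemption ¥31000 → base ¥528300
  ¥528300 × 24% = ¥126792

Excess of minimum tax over standard income tax: ¥126792 − ¥12263 = ¥114529.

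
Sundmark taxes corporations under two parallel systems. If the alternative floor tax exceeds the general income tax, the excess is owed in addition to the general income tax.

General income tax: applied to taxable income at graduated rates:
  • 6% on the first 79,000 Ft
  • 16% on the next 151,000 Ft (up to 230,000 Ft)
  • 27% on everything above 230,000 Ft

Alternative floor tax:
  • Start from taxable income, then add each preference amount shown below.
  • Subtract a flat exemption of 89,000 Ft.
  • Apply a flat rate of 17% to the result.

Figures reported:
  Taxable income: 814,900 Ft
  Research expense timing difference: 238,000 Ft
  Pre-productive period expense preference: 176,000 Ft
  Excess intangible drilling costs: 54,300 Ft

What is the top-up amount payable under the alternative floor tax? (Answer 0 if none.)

16,191 Ft

General income tax:
  79,000 Ft × 6% = 4,740 Ft
  151,000 Ft × 16% = 24,160 Ft
  584,900 Ft × 27% = 157,923 Ft
  → 186,823 Ft

Alternative floor tax:
  Adjusted income: 814,900 Ft + 238,000 Ft + 176,000 Ft + 54,300 Ft = 1,283,200 Ft
  Less exemption 89,000 Ft → base 1,194,200 Ft
  1,194,200 Ft × 17% = 203,014 Ft

Excess of alternative floor tax over general income tax: 203,014 Ft − 186,823 Ft = 16,191 Ft.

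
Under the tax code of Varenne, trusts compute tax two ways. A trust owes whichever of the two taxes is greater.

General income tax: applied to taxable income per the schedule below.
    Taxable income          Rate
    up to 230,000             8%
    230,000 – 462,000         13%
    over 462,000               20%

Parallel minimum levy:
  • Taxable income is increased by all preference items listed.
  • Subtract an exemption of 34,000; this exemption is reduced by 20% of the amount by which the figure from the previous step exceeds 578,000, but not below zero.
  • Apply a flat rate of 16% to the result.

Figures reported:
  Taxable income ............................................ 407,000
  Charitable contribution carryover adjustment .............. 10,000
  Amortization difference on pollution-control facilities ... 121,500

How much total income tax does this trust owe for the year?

General income tax:
  230,000 × 8% = 18,400
  177,000 × 13% = 23,010
  → 41,410

Parallel minimum levy:
  Adjusted income: 407,000 + 10,000 + 121,500 = 538,500
  Exemption: 538,500 ≤ 578,000, so full 34,000 applies
  Base: 538,500 − 34,000 = 504,500
  504,500 × 16% = 80,720

80,720 > 41,410, so the parallel minimum levy is the binding amount.

80,720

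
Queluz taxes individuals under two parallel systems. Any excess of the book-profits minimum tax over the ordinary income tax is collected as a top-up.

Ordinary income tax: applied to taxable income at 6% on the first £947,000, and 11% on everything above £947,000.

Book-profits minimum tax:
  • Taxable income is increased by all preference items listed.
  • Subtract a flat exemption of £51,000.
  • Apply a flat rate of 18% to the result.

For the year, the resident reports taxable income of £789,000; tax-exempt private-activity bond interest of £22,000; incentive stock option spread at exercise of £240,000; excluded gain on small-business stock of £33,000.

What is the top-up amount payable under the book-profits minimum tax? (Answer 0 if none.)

£138,600

Book-profits minimum tax:
  Adjusted income: £789,000 + £22,000 + £240,000 + £33,000 = £1,084,000
  Less exemption £51,000 → base £1,033,000
  £1,033,000 × 18% = £185,940

Ordinary income tax:
  £789,000 × 6% = £47,340

Excess of book-profits minimum tax over ordinary income tax: £185,940 − £47,340 = £138,600.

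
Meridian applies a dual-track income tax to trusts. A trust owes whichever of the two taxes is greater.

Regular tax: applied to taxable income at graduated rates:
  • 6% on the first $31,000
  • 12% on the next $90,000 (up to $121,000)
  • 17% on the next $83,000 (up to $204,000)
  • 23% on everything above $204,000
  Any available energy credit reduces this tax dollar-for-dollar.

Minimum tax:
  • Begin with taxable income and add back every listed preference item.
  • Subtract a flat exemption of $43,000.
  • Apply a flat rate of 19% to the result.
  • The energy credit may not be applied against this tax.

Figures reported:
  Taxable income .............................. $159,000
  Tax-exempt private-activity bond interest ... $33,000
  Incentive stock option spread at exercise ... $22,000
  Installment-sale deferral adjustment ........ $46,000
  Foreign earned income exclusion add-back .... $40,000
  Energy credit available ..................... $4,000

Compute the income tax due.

$48,830

Minimum tax:
  Adjusted income: $159,000 + $33,000 + $22,000 + $46,000 + $40,000 = $300,000
  Less exemption $43,000 → base $257,000
  $257,000 × 19% = $48,830

Regular tax:
  $31,000 × 6% = $1,860
  $90,000 × 12% = $10,800
  $38,000 × 17% = $6,460
  → $19,120
  Less energy credit $4,000 → $15,120

$48,830 > $15,120, so the minimum tax is the binding amount.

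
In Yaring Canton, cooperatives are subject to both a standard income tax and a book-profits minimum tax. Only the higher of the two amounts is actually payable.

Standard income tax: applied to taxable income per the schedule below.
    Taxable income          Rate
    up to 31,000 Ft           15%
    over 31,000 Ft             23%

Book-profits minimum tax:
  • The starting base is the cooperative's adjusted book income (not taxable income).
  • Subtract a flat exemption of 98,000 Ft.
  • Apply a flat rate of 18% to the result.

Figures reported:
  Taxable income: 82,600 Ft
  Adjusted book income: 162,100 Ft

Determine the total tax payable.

16,518 Ft

Standard income tax:
  31,000 Ft × 15% = 4,650 Ft
  51,600 Ft × 23% = 11,868 Ft
  → 16,518 Ft

Book-profits minimum tax:
  Base (adjusted book income): 162,100 Ft
  Less exemption 98,000 Ft → base 64,100 Ft
  64,100 Ft × 18% = 11,538 Ft

16,518 Ft > 11,538 Ft, so the standard income tax governs.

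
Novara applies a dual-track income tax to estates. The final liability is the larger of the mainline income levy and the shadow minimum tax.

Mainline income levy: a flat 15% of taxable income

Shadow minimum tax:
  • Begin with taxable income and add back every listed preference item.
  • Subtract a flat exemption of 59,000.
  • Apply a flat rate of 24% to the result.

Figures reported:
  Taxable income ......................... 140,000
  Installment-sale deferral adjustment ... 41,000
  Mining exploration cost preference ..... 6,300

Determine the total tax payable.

30,792

Shadow minimum tax:
  Adjusted income: 140,000 + 41,000 + 6,300 = 187,300
  Less exemption 59,000 → base 128,300
  128,300 × 24% = 30,792

Mainline income levy:
  140,000 × 15% = 21,000

30,792 > 21,000, so the shadow minimum tax is the binding amount.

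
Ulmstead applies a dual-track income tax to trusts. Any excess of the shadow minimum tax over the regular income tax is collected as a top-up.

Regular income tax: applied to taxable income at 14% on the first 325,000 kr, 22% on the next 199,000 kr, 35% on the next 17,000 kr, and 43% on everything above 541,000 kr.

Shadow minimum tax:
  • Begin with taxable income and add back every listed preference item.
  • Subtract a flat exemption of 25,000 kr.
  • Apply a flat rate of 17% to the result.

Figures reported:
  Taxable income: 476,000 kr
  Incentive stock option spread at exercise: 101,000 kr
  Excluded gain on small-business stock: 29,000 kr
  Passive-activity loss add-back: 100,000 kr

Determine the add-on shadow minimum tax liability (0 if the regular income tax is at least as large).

37,050 kr

Shadow minimum tax:
  Adjusted income: 476,000 kr + 101,000 kr + 29,000 kr + 100,000 kr = 706,000 kr
  Less exemption 25,000 kr → base 681,000 kr
  681,000 kr × 17% = 115,770 kr

Regular income tax:
  325,000 kr × 14% = 45,500 kr
  151,000 kr × 22% = 33,220 kr
  → 78,720 kr

Excess of shadow minimum tax over regular income tax: 115,770 kr − 78,720 kr = 37,050 kr.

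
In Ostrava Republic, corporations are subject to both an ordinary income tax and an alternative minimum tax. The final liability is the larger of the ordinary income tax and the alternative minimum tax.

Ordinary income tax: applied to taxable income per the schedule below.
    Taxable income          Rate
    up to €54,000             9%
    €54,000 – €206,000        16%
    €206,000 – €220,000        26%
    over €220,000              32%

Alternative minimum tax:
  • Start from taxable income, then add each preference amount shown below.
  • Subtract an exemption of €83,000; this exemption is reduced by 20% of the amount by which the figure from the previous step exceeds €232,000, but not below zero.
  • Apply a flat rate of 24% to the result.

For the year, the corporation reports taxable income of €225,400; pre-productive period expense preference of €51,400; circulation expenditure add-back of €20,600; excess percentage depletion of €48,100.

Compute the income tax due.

€68,448

Ordinary income tax:
  €54,000 × 9% = €4,860
  €152,000 × 16% = €24,320
  €14,000 × 26% = €3,640
  €5,400 × 32% = €1,728
  → €34,548

Alternative minimum tax:
  Adjusted income: €225,400 + €51,400 + €20,600 + €48,100 = €345,500
  Exemption: €83,000 − 20% × (€345,500 − €232,000) = €83,000 − €22,700 = €60,300
  Base: €345,500 − €60,300 = €285,200
  €285,200 × 24% = €68,448

€68,448 > €34,548, so the alternative minimum tax is the binding amount.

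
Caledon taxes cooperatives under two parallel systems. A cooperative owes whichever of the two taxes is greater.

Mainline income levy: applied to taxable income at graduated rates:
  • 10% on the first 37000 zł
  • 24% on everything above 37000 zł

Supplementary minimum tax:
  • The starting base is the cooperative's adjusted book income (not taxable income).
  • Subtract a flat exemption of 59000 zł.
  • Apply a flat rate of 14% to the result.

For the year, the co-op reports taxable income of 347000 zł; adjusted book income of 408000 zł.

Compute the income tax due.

Supplementary minimum tax:
  Base (adjusted book income): 408000 zł
  Less exemption 59000 zł → base 349000 zł
  349000 zł × 14% = 48860 zł

Mainline income levy:
  37000 zł × 10% = 3700 zł
  310000 zł × 24% = 74400 zł
  → 78100 zł

78100 zł > 48860 zł, so the mainline income levy governs.

78100 zł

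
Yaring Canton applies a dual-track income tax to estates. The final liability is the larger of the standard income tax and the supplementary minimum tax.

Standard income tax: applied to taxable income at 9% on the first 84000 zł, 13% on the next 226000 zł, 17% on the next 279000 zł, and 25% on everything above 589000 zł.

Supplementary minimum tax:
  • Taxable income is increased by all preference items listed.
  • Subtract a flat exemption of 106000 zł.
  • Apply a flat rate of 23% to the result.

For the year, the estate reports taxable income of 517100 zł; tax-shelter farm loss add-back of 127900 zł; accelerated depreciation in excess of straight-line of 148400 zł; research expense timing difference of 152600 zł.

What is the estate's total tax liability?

Standard income tax:
  84000 zł × 9% = 7560 zł
  226000 zł × 13% = 29380 zł
  207100 zł × 17% = 35207 zł
  → 72147 zł

Supplementary minimum tax:
  Adjusted income: 517100 zł + 127900 zł + 148400 zł + 152600 zł = 946000 zł
  Less exemption 106000 zł → base 840000 zł
  840000 zł × 23% = 193200 zł

193200 zł > 72147 zł, so the supplementary minimum tax is the binding amount.

193200 zł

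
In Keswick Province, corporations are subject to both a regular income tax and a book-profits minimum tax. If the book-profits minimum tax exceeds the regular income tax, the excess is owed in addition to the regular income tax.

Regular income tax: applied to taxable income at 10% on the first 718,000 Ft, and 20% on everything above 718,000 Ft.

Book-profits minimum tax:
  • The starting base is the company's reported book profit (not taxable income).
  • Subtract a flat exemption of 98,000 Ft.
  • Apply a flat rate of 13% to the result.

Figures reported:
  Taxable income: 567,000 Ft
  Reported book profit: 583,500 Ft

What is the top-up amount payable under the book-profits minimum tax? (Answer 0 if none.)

Regular income tax:
  567,000 Ft × 10% = 56,700 Ft

Book-profits minimum tax:
  Base (reported book profit): 583,500 Ft
  Less exemption 98,000 Ft → base 485,500 Ft
  485,500 Ft × 13% = 63,115 Ft

Excess of book-profits minimum tax over regular income tax: 63,115 Ft − 56,700 Ft = 6,415 Ft.

6,415 Ft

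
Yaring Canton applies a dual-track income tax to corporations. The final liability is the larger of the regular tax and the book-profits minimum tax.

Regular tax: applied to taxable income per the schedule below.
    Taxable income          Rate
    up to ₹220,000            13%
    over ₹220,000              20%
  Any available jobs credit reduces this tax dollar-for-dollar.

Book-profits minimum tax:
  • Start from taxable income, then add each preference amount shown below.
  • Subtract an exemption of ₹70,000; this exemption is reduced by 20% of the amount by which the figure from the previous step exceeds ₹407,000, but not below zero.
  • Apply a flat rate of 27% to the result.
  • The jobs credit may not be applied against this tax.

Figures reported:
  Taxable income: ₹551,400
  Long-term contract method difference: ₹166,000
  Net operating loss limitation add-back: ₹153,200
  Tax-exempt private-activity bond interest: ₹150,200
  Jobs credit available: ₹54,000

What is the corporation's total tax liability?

₹275,616

Book-profits minimum tax:
  Adjusted income: ₹551,400 + ₹166,000 + ₹153,200 + ₹150,200 = ₹1,020,800
  Exemption: 20% × (₹1,020,800 − ₹407,000) = ₹122,760 ≥ ₹70,000, so the exemption is fully phased out
  Base: ₹1,020,800 − ₹0 = ₹1,020,800
  ₹1,020,800 × 27% = ₹275,616

Regular tax:
  ₹220,000 × 13% = ₹28,600
  ₹331,400 × 20% = ₹66,280
  → ₹94,880
  Less jobs credit ₹54,000 → ₹40,880

₹275,616 > ₹40,880, so the book-profits minimum tax is the binding amount.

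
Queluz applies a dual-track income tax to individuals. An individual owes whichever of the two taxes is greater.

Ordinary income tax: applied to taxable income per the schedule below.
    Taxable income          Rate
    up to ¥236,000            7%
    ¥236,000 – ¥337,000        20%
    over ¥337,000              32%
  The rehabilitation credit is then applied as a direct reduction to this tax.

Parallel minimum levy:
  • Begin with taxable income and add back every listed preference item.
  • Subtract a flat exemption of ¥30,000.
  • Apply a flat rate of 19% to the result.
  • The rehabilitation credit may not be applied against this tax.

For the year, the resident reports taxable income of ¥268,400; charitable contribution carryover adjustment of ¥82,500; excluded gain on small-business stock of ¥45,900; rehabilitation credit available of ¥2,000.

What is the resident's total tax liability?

Ordinary income tax:
  ¥236,000 × 7% = ¥16,520
  ¥32,400 × 20% = ¥6,480
  → ¥23,000
  Less rehabilitation credit ¥2,000 → ¥21,000

Parallel minimum levy:
  Adjusted income: ¥268,400 + ¥82,500 + ¥45,900 = ¥396,800
  Less exemption ¥30,000 → base ¥366,800
  ¥366,800 × 19% = ¥69,692

¥69,692 > ¥21,000, so the parallel minimum levy is the binding amount.

¥69,692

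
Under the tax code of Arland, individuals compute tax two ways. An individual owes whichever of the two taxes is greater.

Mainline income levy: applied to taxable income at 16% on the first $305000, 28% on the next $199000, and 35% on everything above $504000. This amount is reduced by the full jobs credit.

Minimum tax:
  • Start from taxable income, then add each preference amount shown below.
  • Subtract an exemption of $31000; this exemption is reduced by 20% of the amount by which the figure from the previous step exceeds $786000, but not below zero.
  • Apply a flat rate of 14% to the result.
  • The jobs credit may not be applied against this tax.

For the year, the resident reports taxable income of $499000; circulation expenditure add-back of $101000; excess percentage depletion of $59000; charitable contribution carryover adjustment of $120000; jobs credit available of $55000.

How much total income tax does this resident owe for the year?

Minimum tax:
  Adjusted income: $499000 + $101000 + $59000 + $120000 = $779000
  Exemption: $779000 ≤ $786000, so full $31000 applies
  Base: $779000 − $31000 = $748000
  $748000 × 14% = $104720

Mainline income levy:
  $305000 × 16% = $48800
  $194000 × 28% = $54320
  → $103120
  Less jobs credit $55000 → $48120

$104720 > $48120, so the minimum tax is the binding amount.

$104720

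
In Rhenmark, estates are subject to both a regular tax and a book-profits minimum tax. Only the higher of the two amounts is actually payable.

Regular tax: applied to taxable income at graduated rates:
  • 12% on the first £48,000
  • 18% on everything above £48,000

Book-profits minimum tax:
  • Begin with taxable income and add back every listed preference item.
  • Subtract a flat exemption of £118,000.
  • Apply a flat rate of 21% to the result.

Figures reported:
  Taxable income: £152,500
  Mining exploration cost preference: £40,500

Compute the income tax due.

£24,570

Regular tax:
  £48,000 × 12% = £5,760
  £104,500 × 18% = £18,810
  → £24,570

Book-profits minimum tax:
  Adjusted income: £152,500 + £40,500 = £193,000
  Less exemption £118,000 → base £75,000
  £75,000 × 21% = £15,750

£24,570 > £15,750, so the regular tax governs.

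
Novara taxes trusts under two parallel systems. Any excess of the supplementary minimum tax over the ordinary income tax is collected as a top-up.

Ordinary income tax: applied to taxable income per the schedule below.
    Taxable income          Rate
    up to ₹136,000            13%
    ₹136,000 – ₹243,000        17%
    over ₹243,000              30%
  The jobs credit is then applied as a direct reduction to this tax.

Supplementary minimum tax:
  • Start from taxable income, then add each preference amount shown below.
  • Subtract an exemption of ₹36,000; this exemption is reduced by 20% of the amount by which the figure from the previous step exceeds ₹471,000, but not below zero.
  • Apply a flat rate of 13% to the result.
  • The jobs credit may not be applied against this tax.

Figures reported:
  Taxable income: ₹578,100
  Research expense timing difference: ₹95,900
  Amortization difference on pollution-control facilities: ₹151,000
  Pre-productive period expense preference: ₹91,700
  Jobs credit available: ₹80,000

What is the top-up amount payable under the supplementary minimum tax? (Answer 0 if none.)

Supplementary minimum tax:
  Adjusted income: ₹578,100 + ₹95,900 + ₹151,000 + ₹91,700 = ₹916,700
  Exemption: 20% × (₹916,700 − ₹471,000) = ₹89,140 ≥ ₹36,000, so the exemption is fully phased out
  Base: ₹916,700 − ₹0 = ₹916,700
  ₹916,700 × 13% = ₹119,171

Ordinary income tax:
  ₹136,000 × 13% = ₹17,680
  ₹107,000 × 17% = ₹18,190
  ₹335,100 × 30% = ₹100,530
  → ₹136,400
  Less jobs credit ₹80,000 → ₹56,400

Excess of supplementary minimum tax over ordinary income tax: ₹119,171 − ₹56,400 = ₹62,771.

₹62,771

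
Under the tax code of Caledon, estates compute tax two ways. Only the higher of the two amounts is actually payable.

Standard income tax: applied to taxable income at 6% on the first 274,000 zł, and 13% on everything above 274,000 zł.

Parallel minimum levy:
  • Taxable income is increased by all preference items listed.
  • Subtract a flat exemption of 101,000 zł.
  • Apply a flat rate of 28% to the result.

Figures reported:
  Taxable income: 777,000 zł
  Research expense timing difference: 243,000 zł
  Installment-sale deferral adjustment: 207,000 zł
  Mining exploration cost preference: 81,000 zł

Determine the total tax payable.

Parallel minimum levy:
  Adjusted income: 777,000 zł + 243,000 zł + 207,000 zł + 81,000 zł = 1,308,000 zł
  Less exemption 101,000 zł → base 1,207,000 zł
  1,207,000 zł × 28% = 337,960 zł

Standard income tax:
  274,000 zł × 6% = 16,440 zł
  503,000 zł × 13% = 65,390 zł
  → 81,830 zł

337,960 zł > 81,830 zł, so the parallel minimum levy is the binding amount.

337,960 zł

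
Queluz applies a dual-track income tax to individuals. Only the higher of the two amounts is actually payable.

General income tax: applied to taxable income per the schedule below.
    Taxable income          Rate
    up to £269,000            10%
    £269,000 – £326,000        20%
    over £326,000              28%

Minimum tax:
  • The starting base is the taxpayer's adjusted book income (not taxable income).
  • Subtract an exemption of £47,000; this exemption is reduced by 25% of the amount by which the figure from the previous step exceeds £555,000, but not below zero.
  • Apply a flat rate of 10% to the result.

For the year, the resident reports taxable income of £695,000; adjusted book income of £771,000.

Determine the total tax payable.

General income tax:
  £269,000 × 10% = £26,900
  £57,000 × 20% = £11,400
  £369,000 × 28% = £103,320
  → £141,620

Minimum tax:
  Base (adjusted book income): £771,000
  Exemption: 25% × (£771,000 − £555,000) = £54,000 ≥ £47,000, so the exemption is fully phased out
  Base: £771,000 − £0 = £771,000
  £771,000 × 10% = £77,100

£141,620 > £77,100, so the general income tax governs.

£141,620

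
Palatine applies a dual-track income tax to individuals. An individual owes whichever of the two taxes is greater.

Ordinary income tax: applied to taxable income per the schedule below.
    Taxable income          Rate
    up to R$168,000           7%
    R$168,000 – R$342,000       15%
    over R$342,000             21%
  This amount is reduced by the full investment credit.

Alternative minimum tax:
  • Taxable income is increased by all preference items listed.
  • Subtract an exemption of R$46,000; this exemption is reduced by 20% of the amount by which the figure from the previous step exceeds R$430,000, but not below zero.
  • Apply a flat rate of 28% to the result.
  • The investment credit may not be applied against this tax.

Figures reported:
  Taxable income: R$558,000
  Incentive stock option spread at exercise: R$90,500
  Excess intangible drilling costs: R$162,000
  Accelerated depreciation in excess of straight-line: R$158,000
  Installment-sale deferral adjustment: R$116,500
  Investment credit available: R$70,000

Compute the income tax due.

Alternative minimum tax:
  Adjusted income: R$558,000 + R$90,500 + R$162,000 + R$158,000 + R$116,500 = R$1,085,000
  Exemption: 20% × (R$1,085,000 − R$430,000) = R$131,000 ≥ R$46,000, so the exemption is fully phased out
  Base: R$1,085,000 − R$0 = R$1,085,000
  R$1,085,000 × 28% = R$303,800

Ordinary income tax:
  R$168,000 × 7% = R$11,760
  R$174,000 × 15% = R$26,100
  R$216,000 × 21% = R$45,360
  → R$83,220
  Less investment credit R$70,000 → R$13,220

R$303,800 > R$13,220, so the alternative minimum tax is the binding amount.

R$303,800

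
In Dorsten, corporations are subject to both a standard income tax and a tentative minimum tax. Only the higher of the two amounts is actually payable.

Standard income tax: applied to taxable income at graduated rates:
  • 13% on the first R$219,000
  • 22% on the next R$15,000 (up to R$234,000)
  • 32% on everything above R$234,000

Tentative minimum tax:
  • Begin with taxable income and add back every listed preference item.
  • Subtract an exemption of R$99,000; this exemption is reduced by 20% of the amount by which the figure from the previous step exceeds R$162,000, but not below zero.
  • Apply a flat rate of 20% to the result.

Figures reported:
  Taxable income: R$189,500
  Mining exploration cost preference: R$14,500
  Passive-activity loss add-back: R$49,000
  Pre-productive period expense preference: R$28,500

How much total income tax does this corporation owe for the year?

R$41,280

Tentative minimum tax:
  Adjusted income: R$189,500 + R$14,500 + R$49,000 + R$28,500 = R$281,500
  Exemption: R$99,000 − 20% × (R$281,500 − R$162,000) = R$99,000 − R$23,900 = R$75,100
  Base: R$281,500 − R$75,100 = R$206,400
  R$206,400 × 20% = R$41,280

Standard income tax:
  R$189,500 × 13% = R$24,635

R$41,280 > R$24,635, so the tentative minimum tax is the binding amount.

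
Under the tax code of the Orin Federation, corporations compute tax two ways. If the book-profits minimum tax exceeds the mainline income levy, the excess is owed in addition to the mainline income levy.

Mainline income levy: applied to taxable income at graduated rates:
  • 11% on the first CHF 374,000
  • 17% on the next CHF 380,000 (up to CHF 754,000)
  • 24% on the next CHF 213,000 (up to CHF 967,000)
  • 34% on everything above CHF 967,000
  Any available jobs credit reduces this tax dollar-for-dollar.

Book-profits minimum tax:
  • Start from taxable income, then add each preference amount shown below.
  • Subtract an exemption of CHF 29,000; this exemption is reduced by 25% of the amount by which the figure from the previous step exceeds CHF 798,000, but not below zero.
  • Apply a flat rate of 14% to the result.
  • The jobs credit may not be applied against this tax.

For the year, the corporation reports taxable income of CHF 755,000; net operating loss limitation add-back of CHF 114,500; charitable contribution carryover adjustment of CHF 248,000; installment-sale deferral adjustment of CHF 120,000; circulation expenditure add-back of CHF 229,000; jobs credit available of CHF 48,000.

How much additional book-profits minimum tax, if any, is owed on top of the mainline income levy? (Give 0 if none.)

Mainline income levy:
  CHF 374,000 × 11% = CHF 41,140
  CHF 380,000 × 17% = CHF 64,600
  CHF 1,000 × 24% = CHF 240
  → CHF 105,980
  Less jobs credit CHF 48,000 → CHF 57,980

Book-profits minimum tax:
  Adjusted income: CHF 755,000 + CHF 114,500 + CHF 248,000 + CHF 120,000 + CHF 229,000 = CHF 1,466,500
  Exemption: 25% × (CHF 1,466,500 − CHF 798,000) = CHF 167,125 ≥ CHF 29,000, so the exemption is fully phased out
  Base: CHF 1,466,500 − CHF 0 = CHF 1,466,500
  CHF 1,466,500 × 14% = CHF 205,310

Excess of book-profits minimum tax over mainline income levy: CHF 205,310 − CHF 57,980 = CHF 147,330.

CHF 147,330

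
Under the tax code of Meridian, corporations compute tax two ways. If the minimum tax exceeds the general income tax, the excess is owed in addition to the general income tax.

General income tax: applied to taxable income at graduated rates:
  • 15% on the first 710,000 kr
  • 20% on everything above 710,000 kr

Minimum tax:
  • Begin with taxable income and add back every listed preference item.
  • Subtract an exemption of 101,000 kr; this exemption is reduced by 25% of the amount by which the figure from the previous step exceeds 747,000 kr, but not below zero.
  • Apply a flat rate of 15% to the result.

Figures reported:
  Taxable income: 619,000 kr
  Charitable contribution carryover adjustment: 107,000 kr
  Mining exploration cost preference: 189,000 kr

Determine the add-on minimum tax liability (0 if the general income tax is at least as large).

Minimum tax:
  Adjusted income: 619,000 kr + 107,000 kr + 189,000 kr = 915,000 kr
  Exemption: 101,000 kr − 25% × (915,000 kr − 747,000 kr) = 101,000 kr − 42,000 kr = 59,000 kr
  Base: 915,000 kr − 59,000 kr = 856,000 kr
  856,000 kr × 15% = 128,400 kr

General income tax:
  619,000 kr × 15% = 92,850 kr

Excess of minimum tax over general income tax: 128,400 kr − 92,850 kr = 35,550 kr.

35,550 kr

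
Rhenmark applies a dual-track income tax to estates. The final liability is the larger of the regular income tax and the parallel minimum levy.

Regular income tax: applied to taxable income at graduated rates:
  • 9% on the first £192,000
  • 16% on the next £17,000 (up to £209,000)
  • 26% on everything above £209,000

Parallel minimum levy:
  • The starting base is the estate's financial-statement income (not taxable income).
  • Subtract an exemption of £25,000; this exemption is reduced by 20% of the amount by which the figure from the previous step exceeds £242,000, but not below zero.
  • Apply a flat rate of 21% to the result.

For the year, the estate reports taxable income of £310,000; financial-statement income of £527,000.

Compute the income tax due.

Parallel minimum levy:
  Base (financial-statement income): £527,000
  Exemption: 20% × (£527,000 − £242,000) = £57,000 ≥ £25,000, so the exemption is fully phased out
  Base: £527,000 − £0 = £527,000
  £527,000 × 21% = £110,670

Regular income tax:
  £192,000 × 9% = £17,280
  £17,000 × 16% = £2,720
  £101,000 × 26% = £26,260
  → £46,260

£110,670 > £46,260, so the parallel minimum levy is the binding amount.

£110,670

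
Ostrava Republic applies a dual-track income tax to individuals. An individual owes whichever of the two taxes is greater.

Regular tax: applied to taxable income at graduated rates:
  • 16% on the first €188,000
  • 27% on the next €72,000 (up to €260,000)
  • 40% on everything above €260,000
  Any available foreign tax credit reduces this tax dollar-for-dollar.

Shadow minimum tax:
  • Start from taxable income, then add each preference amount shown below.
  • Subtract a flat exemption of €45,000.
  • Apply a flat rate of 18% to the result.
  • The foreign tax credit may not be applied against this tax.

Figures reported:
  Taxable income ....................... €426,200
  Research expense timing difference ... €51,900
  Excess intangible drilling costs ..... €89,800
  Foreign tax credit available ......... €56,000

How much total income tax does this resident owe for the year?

Shadow minimum tax:
  Adjusted income: €426,200 + €51,900 + €89,800 = €567,900
  Less exemption €45,000 → base €522,900
  €522,900 × 18% = €94,122

Regular tax:
  €188,000 × 16% = €30,080
  €72,000 × 27% = €19,440
  €166,200 × 40% = €66,480
  → €116,000
  Less foreign tax credit €56,000 → €60,000

€94,122 > €60,000, so the shadow minimum tax is the binding amount.

€94,122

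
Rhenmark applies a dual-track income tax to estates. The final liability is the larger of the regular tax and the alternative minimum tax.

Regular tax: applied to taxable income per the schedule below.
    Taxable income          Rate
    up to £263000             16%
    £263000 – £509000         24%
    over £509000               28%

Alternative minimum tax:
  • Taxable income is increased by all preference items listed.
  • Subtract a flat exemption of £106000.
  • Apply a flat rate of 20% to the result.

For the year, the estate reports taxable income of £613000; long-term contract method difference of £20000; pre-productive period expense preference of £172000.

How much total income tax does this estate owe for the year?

£139800

Alternative minimum tax:
  Adjusted income: £613000 + £20000 + £172000 = £805000
  Less exemption £106000 → base £699000
  £699000 × 20% = £139800

Regular tax:
  £263000 × 16% = £42080
  £246000 × 24% = £59040
  £104000 × 28% = £29120
  → £130240

£139800 > £130240, so the alternative minimum tax is the binding amount.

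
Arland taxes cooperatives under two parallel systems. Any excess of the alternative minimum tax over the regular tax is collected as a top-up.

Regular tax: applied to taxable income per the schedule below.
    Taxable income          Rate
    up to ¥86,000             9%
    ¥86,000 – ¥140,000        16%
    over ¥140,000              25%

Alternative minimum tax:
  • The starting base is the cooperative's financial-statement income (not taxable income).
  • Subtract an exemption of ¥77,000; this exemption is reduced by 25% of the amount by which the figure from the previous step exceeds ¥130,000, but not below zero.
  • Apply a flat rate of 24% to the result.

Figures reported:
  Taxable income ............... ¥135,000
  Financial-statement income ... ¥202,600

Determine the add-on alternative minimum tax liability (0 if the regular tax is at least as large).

Regular tax:
  ¥86,000 × 9% = ¥7,740
  ¥49,000 × 16% = ¥7,840
  → ¥15,580

Alternative minimum tax:
  Base (financial-statement income): ¥202,600
  Exemption: ¥77,000 − 25% × (¥202,600 − ¥130,000) = ¥77,000 − ¥18,150 = ¥58,850
  Base: ¥202,600 − ¥58,850 = ¥143,750
  ¥143,750 × 24% = ¥34,500

Excess of alternative minimum tax over regular tax: ¥34,500 − ¥15,580 = ¥18,920.

¥18,920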